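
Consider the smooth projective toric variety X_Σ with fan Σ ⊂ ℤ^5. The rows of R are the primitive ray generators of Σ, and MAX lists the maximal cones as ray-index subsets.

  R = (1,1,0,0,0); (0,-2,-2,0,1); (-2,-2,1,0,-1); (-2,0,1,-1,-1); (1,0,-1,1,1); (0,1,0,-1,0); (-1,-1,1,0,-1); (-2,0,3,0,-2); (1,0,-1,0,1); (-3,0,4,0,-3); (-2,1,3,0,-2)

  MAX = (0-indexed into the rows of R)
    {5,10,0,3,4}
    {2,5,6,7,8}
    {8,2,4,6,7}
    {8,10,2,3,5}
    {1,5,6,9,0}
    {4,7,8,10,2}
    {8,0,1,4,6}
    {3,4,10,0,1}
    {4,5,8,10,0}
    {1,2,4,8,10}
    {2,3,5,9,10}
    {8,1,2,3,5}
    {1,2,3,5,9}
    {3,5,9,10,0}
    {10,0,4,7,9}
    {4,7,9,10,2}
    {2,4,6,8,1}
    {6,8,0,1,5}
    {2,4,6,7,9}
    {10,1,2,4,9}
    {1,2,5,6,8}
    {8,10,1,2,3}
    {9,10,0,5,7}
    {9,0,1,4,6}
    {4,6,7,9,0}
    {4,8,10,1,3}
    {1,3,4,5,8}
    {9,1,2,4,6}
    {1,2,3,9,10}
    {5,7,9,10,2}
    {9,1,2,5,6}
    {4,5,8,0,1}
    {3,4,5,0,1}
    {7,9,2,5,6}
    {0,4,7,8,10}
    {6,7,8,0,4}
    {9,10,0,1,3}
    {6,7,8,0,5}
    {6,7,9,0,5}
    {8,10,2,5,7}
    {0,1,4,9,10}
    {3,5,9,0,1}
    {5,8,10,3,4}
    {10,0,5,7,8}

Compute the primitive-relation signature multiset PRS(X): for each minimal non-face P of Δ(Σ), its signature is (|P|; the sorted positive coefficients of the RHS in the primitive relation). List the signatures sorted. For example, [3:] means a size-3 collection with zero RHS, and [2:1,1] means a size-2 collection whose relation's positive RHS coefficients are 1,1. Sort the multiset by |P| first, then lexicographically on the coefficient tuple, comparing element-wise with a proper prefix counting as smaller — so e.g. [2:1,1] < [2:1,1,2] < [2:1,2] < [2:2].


15 minimal non-faces of Δ(Σ) (on 11 rays):

  P = {0,2}:  v_{0} + v_{2} = v_{6} ; sig = [2:1]
  P = {1,7}:  v_{1} + v_{7} = v_{2} ; sig = [2:1]
  P = {6,10}:  v_{6} + v_{10} = v_{9} ; sig = [2:1]
  P = {8,9}:  v_{8} + v_{9} = v_{7} ; sig = [2:1]
  P = {3,6}:  v_{3} + v_{6} = v_{1} + v_{5} + v_{9} ; sig = [2:1,1,1]
  P = {3,7}:  v_{3} + v_{7} = v_{2} + v_{5} + v_{10} ; sig = [2:1,1,1]
  P = {4,5,6}:  v_{4} + v_{5} + v_{6} = 0 ; sig = [3:]
  P = {0,3,8}:  v_{0} + v_{3} + v_{8} = v_{5} ; sig = [3:1]
  P = {1,5,10}:  v_{1} + v_{5} + v_{10} = v_{3} ; sig = [3:1]
  P = {4,5,9}:  v_{4} + v_{5} + v_{9} = v_{10} ; sig = [3:1]
  P = {4,5,7}:  v_{4} + v_{5} + v_{7} = v_{8} + v_{10} ; sig = [3:1,1]
  P = {2,4,5}:  v_{2} + v_{4} + v_{5} = v_{1} + v_{8} + v_{10} ; sig = [3:1,1,1]
  P = {3,4,9}:  v_{3} + v_{4} + v_{9} = v_{1} + 2·v_{10} ; sig = [3:1,2]
  P = {2,3,4}:  v_{2} + v_{3} + v_{4} = 2·v_{1} + v_{8} + 2·v_{10} ; sig = [3:1,2,2]
  P = {0,1,8,10}:  v_{0} + v_{1} + v_{8} + v_{10} = 0 ; sig = [4:]

so the primitive-relation signature multiset is
    |P|=2: 6 collections, coeffs (1), (1), (1), (1), (1,1,1), (1,1,1)
    |P|=3: 8 collections, coeffs (), (1), (1), (1), (1,1), (1,1,1), (1,2), (1,2,2)
    |P|=4: 1 collection, coeffs ()


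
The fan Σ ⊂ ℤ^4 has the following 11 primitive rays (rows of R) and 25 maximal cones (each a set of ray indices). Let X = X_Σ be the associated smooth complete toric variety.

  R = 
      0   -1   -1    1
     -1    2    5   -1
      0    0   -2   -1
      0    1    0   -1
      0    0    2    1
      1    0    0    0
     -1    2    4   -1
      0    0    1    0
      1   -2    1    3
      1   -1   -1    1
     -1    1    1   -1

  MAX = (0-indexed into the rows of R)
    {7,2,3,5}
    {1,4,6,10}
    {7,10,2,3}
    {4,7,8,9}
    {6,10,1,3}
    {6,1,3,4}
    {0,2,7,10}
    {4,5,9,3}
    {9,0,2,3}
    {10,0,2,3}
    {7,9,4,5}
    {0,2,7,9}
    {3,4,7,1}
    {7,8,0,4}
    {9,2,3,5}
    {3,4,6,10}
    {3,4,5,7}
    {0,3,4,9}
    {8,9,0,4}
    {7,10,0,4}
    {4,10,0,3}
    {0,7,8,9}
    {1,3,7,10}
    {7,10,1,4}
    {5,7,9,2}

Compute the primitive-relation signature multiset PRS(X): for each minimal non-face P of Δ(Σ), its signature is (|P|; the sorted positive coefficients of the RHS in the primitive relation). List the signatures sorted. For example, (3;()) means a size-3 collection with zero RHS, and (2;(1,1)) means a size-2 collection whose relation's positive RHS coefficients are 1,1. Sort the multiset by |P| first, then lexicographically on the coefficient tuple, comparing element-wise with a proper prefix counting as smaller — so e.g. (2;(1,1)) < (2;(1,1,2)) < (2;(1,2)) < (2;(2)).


Σ has 24 primitive collections:

  {2,4}:  v_{2} + v_{4} = 0 — sig = (2;())
  {9,10}:  v_{9} + v_{10} = 0 — sig = (2;())
  {0,5}:  v_{0} + v_{5} = v_{9} — sig = (2;(1))
  {6,7}:  v_{6} + v_{7} = v_{1} — sig = (2;(1))
  {0,6}:  v_{0} + v_{6} = v_{4} + v_{10} — sig = (2;(1,1))
  {3,8}:  v_{3} + v_{8} = v_{4} + v_{9} — sig = (2;(1,1))
  {5,10}:  v_{5} + v_{10} = v_{3} + v_{7} — sig = (2;(1,1))
  {0,1}:  v_{0} + v_{1} = v_{4} + v_{7} + v_{10} — sig = (2;(1,1,1))
  {2,6}:  v_{2} + v_{6} = v_{3} + v_{7} + v_{10} — sig = (2;(1,1,1))
  {2,8}:  v_{2} + v_{8} = v_{0} + v_{7} + v_{9} — sig = (2;(1,1,1))
  {6,9}:  v_{6} + v_{9} = v_{3} + v_{4} + v_{7} — sig = (2;(1,1,1))
  {8,10}:  v_{8} + v_{10} = v_{0} + v_{4} + v_{7} — sig = (2;(1,1,1))
  {1,2}:  v_{1} + v_{2} = v_{3} + 2·v_{7} + v_{10} — sig = (2;(1,1,2))
  {1,9}:  v_{1} + v_{9} = v_{3} + v_{4} + 2·v_{7} — sig = (2;(1,1,2))
  {5,8}:  v_{5} + v_{8} = v_{4} + v_{7} + 2·v_{9} — sig = (2;(1,1,2))
  {6,8}:  v_{6} + v_{8} = 2·v_{4} + v_{7} — sig = (2;(1,2))
  {5,6}:  v_{5} + v_{6} = 2·v_{3} + v_{4} + 2·v_{7} — sig = (2;(1,2,2))
  {1,5}:  v_{1} + v_{5} = 2·v_{3} + v_{4} + 3·v_{7} — sig = (2;(1,2,3))
  {1,8}:  v_{1} + v_{8} = 2·v_{4} + 2·v_{7} — sig = (2;(2,2))
  {0,3,7}:  v_{0} + v_{3} + v_{7} = 0 — sig = (3;())
  {3,7,9}:  v_{3} + v_{7} + v_{9} = v_{5} — sig = (3;(1))
  {0,4,7,9}:  v_{0} + v_{4} + v_{7} + v_{9} = v_{8} — sig = (4;(1))
  {3,4,7,10}:  v_{3} + v_{4} + v_{7} + v_{10} = v_{6} — sig = (4;(1))
  {1,3,4,10}:  v_{1} + v_{3} + v_{4} + v_{10} = 2·v_{6} — sig = (4;(2))

so the primitive-relation signature multiset is
{ (2;()) ×2,  (2;(1)) ×2,  (2;(1,1)) ×3,  (2;(1,1,1)) ×5,  (2;(1,1,2)) ×3,  (2;(1,2)),  (2;(1,2,2)),  (2;(1,2,3)),  (2;(2,2)),  (3;()),  (3;(1)),  (4;(1)) ×2,  (4;(2)) }


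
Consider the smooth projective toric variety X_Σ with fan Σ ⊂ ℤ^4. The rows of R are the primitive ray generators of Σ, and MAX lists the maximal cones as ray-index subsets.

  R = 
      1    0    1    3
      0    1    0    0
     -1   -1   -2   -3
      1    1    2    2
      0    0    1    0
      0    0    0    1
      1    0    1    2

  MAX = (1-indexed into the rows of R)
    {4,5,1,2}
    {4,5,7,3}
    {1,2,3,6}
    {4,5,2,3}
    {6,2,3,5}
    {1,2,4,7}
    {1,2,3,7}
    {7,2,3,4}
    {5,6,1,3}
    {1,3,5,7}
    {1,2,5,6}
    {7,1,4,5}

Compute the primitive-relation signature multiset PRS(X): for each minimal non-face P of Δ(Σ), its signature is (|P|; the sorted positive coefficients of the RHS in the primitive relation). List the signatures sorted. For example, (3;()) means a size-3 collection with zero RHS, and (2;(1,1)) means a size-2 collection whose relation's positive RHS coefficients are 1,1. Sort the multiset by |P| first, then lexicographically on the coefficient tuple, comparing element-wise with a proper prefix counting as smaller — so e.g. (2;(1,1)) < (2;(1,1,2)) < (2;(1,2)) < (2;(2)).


Primitive collections (5):

  P={6,7}:  v_{6} + v_{7} = v_{1} ; sig = (2;(1))
  P={4,6}:  v_{4} + v_{6} = v_{1} + v_{2} + v_{5} ; sig = (2;(1,1,1))
  P={1,3,4}:  v_{1} + v_{3} + v_{4} = v_{7} ; sig = (3;(1))
  P={2,5,7}:  v_{2} + v_{5} + v_{7} = v_{4} ; sig = (3;(1))
  P={1,2,3,5}:  v_{1} + v_{2} + v_{3} + v_{5} = 0 ; sig = (4;())

Hence PRS(X_Σ) =
[(2;(1)), (2;(1,1,1)), (3;(1)), (3;(1)), (4;())]


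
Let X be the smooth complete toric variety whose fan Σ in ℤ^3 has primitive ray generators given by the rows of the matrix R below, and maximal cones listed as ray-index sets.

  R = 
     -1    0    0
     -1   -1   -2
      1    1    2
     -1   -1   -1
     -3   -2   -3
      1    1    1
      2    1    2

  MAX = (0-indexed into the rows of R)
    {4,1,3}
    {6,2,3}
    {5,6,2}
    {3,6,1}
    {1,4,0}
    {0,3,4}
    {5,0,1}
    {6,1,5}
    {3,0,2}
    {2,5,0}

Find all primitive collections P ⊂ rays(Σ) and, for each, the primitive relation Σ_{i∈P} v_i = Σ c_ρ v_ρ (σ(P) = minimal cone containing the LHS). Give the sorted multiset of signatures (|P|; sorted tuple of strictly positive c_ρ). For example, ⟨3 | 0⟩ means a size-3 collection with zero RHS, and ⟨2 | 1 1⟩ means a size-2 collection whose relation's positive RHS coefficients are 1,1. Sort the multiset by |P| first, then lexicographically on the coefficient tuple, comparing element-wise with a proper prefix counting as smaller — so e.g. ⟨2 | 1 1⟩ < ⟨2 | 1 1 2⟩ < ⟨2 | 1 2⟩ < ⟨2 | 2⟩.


Σ has 7 primitive collections:

  P = {1,2}:  v_{1} + v_{2} = 0  so sig = ⟨2 | 0⟩
  P = {3,5}:  v_{3} + v_{5} = 0  so sig = ⟨2 | 0⟩
  P = {0,6}:  v_{0} + v_{6} = v_{2}  so sig = ⟨2 | 1⟩
  P = {4,6}:  v_{4} + v_{6} = v_{3}  so sig = ⟨2 | 1⟩
  P = {2,4}:  v_{2} + v_{4} = v_{0} + v_{3}  so sig = ⟨2 | 1 1⟩
  P = {4,5}:  v_{4} + v_{5} = v_{0} + v_{1}  so sig = ⟨2 | 1 1⟩
  P = {0,1,3}:  v_{0} + v_{1} + v_{3} = v_{4}  so sig = ⟨3 | 1⟩

Hence PRS(X_Σ) =
{ ⟨2 | 0⟩ ×2,  ⟨2 | 1⟩ ×2,  ⟨2 | 1 1⟩ ×2,  ⟨3 | 1⟩ }


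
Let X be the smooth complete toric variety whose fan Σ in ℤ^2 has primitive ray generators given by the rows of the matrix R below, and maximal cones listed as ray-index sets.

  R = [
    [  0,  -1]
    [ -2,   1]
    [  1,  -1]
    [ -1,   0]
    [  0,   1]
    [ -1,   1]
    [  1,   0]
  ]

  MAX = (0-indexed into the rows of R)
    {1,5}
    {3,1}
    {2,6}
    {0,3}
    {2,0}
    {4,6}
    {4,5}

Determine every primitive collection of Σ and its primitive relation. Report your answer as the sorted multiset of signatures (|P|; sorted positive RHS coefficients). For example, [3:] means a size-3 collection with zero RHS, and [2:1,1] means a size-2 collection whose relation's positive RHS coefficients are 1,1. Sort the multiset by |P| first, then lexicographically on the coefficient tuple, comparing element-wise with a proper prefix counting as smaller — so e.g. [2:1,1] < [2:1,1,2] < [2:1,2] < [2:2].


Δ(Σ) — 7 vertices, 14 min non-faces:

  P={0,4}:  v_{0} + v_{4} = 0  so sig = [2:]
  P={2,5}:  v_{2} + v_{5} = 0  so sig = [2:]
  P={3,6}:  v_{3} + v_{6} = 0  so sig = [2:]
  P={0,5}:  v_{0} + v_{5} = v_{3}  so sig = [2:1]
  P={0,6}:  v_{0} + v_{6} = v_{2}  so sig = [2:1]
  P={1,2}:  v_{1} + v_{2} = v_{3}  so sig = [2:1]
  P={1,6}:  v_{1} + v_{6} = v_{5}  so sig = [2:1]
  P={2,3}:  v_{2} + v_{3} = v_{0}  so sig = [2:1]
  P={2,4}:  v_{2} + v_{4} = v_{6}  so sig = [2:1]
  P={3,4}:  v_{3} + v_{4} = v_{5}  so sig = [2:1]
  P={3,5}:  v_{3} + v_{5} = v_{1}  so sig = [2:1]
  P={5,6}:  v_{5} + v_{6} = v_{4}  so sig = [2:1]
  P={0,1}:  v_{0} + v_{1} = 2·v_{3}  so sig = [2:2]
  P={1,4}:  v_{1} + v_{4} = 2·v_{5}  so sig = [2:2]

so the primitive-relation signature multiset is
[[2:], [2:], [2:], [2:1], [2:1], [2:1], [2:1], [2:1], [2:1], [2:1], [2:1], [2:1], [2:2], [2:2]]


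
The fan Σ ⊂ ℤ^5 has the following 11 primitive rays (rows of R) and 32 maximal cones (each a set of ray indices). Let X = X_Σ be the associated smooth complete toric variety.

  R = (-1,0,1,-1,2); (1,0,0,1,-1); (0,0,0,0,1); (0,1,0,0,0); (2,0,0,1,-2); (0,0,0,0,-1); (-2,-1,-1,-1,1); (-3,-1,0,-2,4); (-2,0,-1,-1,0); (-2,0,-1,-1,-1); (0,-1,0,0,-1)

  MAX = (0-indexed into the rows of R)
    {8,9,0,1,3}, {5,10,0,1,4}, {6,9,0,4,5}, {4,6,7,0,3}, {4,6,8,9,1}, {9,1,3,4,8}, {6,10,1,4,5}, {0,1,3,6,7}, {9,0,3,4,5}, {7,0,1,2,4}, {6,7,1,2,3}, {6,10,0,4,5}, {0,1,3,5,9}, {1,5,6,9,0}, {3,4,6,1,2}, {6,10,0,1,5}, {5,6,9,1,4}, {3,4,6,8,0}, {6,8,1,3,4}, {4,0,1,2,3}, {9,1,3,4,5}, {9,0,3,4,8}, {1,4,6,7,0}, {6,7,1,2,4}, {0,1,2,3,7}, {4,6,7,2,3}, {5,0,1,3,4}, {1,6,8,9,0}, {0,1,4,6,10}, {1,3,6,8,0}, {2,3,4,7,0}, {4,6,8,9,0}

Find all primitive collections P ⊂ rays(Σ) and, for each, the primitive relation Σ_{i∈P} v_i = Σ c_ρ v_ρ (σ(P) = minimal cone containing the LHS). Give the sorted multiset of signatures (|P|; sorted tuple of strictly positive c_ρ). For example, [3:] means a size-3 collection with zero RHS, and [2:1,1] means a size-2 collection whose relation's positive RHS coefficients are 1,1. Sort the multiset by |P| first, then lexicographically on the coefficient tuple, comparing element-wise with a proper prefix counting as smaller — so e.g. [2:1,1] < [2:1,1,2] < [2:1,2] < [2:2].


Minimal non-faces — 20 found among 11 rays, 32 max cones:

  P = {2,5}:  v_{2} + v_{5} = 0  ⟹  sig = [2:]
  P = {2,9}:  v_{2} + v_{9} = v_{8}  ⟹  sig = [2:1]
  P = {3,10}:  v_{3} + v_{10} = v_{5}  ⟹  sig = [2:1]
  P = {5,8}:  v_{5} + v_{8} = v_{9}  ⟹  sig = [2:1]
  P = {2,8}:  v_{2} + v_{8} = v_{3} + v_{6}  ⟹  sig = [2:1,1]
  P = {5,7}:  v_{5} + v_{7} = v_{0} + v_{6}  ⟹  sig = [2:1,1]
  P = {7,9}:  v_{7} + v_{9} = v_{0} + v_{6} + v_{8}  ⟹  sig = [2:1,1,1]
  P = {2,10}:  v_{2} + v_{10} = v_{0} + v_{1} + v_{4} + v_{6}  ⟹  sig = [2:1,1,1,1]
  P = {7,8}:  v_{7} + v_{8} = v_{0} + v_{3} + 2·v_{6}  ⟹  sig = [2:1,1,2]
  P = {7,10}:  v_{7} + v_{10} = 2·v_{0} + v_{1} + v_{4} + 2·v_{6}  ⟹  sig = [2:1,1,2,2]
  P = {8,10}:  v_{8} + v_{10} = 2·v_{5} + v_{6}  ⟹  sig = [2:1,2]
  P = {9,10}:  v_{9} + v_{10} = 3·v_{5} + v_{6}  ⟹  sig = [2:1,3]
  P = {0,2,6}:  v_{0} + v_{2} + v_{6} = v_{7}  ⟹  sig = [3:1]
  P = {3,5,6}:  v_{3} + v_{5} + v_{6} = v_{8}  ⟹  sig = [3:1]
  P = {3,6,9}:  v_{3} + v_{6} + v_{9} = 2·v_{8}  ⟹  sig = [3:2]
  P = {0,1,4,8}:  v_{0} + v_{1} + v_{4} + v_{8} = v_{5}  ⟹  sig = [4:1]
  P = {1,3,4,7}:  v_{1} + v_{3} + v_{4} + v_{7} = v_{2}  ⟹  sig = [4:1]
  P = {0,1,4,9}:  v_{0} + v_{1} + v_{4} + v_{9} = 2·v_{5}  ⟹  sig = [4:2]
  P = {0,1,3,4,6}:  v_{0} + v_{1} + v_{3} + v_{4} + v_{6} = 0  ⟹  sig = [5:]
  P = {0,1,4,5,6}:  v_{0} + v_{1} + v_{4} + v_{5} + v_{6} = v_{10}  ⟹  sig = [5:1]

Hence PRS(X_Σ) =
{ [2:],  [2:1] ×3,  [2:1,1] ×2,  [2:1,1,1],  [2:1,1,1,1],  [2:1,1,2],  [2:1,1,2,2],  [2:1,2],  [2:1,3],  [3:1] ×2,  [3:2],  [4:1] ×2,  [4:2],  [5:],  [5:1] }


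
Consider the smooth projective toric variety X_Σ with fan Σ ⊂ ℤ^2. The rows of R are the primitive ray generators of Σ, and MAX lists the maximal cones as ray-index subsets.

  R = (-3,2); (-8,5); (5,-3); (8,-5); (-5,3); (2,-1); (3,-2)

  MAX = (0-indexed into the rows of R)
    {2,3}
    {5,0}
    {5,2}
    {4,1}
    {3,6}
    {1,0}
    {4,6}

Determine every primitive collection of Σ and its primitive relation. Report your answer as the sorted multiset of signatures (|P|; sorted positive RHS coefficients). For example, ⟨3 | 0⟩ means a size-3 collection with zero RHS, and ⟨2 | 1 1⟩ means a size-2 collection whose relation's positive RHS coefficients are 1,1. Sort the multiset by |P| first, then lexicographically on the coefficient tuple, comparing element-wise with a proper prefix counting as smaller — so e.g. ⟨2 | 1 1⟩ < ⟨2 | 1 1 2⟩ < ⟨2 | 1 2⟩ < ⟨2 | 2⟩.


|primitive collections| = 14. Relations:

  {0,6}:  v_{0} + v_{6} = 0  →  sig = ⟨2 | 0⟩
  {1,3}:  v_{1} + v_{3} = 0  →  sig = ⟨2 | 0⟩
  {2,4}:  v_{2} + v_{4} = 0  →  sig = ⟨2 | 0⟩
  {0,2}:  v_{0} + v_{2} = v_{5}  →  sig = ⟨2 | 1⟩
  {0,3}:  v_{0} + v_{3} = v_{2}  →  sig = ⟨2 | 1⟩
  {0,4}:  v_{0} + v_{4} = v_{1}  →  sig = ⟨2 | 1⟩
  {1,2}:  v_{1} + v_{2} = v_{0}  →  sig = ⟨2 | 1⟩
  {1,6}:  v_{1} + v_{6} = v_{4}  →  sig = ⟨2 | 1⟩
  {2,6}:  v_{2} + v_{6} = v_{3}  →  sig = ⟨2 | 1⟩
  {3,4}:  v_{3} + v_{4} = v_{6}  →  sig = ⟨2 | 1⟩
  {4,5}:  v_{4} + v_{5} = v_{0}  →  sig = ⟨2 | 1⟩
  {5,6}:  v_{5} + v_{6} = v_{2}  →  sig = ⟨2 | 1⟩
  {1,5}:  v_{1} + v_{5} = 2·v_{0}  →  sig = ⟨2 | 2⟩
  {3,5}:  v_{3} + v_{5} = 2·v_{2}  →  sig = ⟨2 | 2⟩

Hence PRS(X_Σ) =
{ ⟨2 | 0⟩ ×3,  ⟨2 | 1⟩ ×9,  ⟨2 | 2⟩ ×2 }


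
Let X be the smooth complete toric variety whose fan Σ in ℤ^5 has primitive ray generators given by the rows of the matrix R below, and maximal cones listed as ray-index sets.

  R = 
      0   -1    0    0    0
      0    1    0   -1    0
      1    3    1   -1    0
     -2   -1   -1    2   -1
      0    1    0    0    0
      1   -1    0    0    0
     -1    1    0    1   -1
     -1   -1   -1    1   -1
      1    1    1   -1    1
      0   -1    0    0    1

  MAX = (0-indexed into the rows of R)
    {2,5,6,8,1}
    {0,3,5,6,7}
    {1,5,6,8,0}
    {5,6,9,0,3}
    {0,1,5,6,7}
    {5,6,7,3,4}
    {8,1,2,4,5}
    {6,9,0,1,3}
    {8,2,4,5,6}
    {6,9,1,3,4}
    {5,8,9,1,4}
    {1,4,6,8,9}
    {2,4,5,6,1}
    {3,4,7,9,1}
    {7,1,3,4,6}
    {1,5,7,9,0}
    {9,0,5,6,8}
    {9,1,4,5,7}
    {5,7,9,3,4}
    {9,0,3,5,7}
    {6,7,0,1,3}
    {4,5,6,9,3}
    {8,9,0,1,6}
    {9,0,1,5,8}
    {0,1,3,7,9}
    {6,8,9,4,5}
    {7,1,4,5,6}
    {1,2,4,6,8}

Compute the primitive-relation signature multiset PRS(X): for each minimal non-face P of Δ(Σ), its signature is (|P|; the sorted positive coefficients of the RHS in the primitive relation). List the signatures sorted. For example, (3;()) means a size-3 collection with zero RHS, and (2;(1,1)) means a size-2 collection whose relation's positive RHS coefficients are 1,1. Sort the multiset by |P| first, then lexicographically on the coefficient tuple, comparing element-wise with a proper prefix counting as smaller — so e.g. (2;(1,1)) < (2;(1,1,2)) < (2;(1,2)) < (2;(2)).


Σ has 11 primitive collections:

  • {0,4}:  v_{0} + v_{4} = 0 ; sig = (2;())
  • {7,8}:  v_{7} + v_{8} = 0 ; sig = (2;())
  • {2,3}:  v_{2} + v_{3} = v_{4} + v_{6} ; sig = (2;(1,1))
  • {2,9}:  v_{2} + v_{9} = v_{4} + v_{8} ; sig = (2;(1,1))
  • {3,8}:  v_{3} + v_{8} = v_{6} + v_{9} ; sig = (2;(1,1))
  • {0,2}:  v_{0} + v_{2} = v_{1} + v_{5} + v_{6} + v_{8} ; sig = (2;(1,1,1,1))
  • {2,7}:  v_{2} + v_{7} = v_{1} + v_{4} + v_{5} + v_{6} ; sig = (2;(1,1,1,1))
  • {1,3,5}:  v_{1} + v_{3} + v_{5} = v_{7} ; sig = (3;(1))
  • {6,7,9}:  v_{6} + v_{7} + v_{9} = v_{3} ; sig = (3;(1))
  • {1,5,6,9}:  v_{1} + v_{5} + v_{6} + v_{9} = 0 ; sig = (4;())
  • {1,4,5,6,8}:  v_{1} + v_{4} + v_{5} + v_{6} + v_{8} = v_{2} ; sig = (5;(1))

Sorted signature multiset PRS(X):
    (2;())
    (2;())
    (2;(1,1))
    (2;(1,1))
    (2;(1,1))
    (2;(1,1,1,1))
    (2;(1,1,1,1))
    (3;(1))
    (3;(1))
    (4;())
    (5;(1))


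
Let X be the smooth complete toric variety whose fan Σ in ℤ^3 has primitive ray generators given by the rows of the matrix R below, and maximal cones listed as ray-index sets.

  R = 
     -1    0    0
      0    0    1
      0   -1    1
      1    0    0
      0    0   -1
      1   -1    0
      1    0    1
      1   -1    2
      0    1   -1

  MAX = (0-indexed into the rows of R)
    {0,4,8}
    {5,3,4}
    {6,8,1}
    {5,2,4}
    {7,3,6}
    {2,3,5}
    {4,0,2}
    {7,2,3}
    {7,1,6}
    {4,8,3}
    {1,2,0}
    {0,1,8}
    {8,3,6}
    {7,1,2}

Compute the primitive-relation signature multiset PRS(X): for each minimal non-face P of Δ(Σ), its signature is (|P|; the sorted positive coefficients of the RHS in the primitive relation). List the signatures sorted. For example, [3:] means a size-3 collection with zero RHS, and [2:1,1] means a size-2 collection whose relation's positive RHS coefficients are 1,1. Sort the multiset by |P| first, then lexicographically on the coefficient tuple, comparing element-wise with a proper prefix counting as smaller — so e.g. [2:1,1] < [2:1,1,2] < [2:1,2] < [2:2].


Σ has 16 primitive collections:

  {0,3}:  v_{0} + v_{3} = 0  ⟹  sig = [2:]
  {1,4}:  v_{1} + v_{4} = 0  ⟹  sig = [2:]
  {2,8}:  v_{2} + v_{8} = 0  ⟹  sig = [2:]
  {0,6}:  v_{0} + v_{6} = v_{1}  ⟹  sig = [2:1]
  {1,3}:  v_{1} + v_{3} = v_{6}  ⟹  sig = [2:1]
  {2,6}:  v_{2} + v_{6} = v_{7}  ⟹  sig = [2:1]
  {4,6}:  v_{4} + v_{6} = v_{3}  ⟹  sig = [2:1]
  {7,8}:  v_{7} + v_{8} = v_{6}  ⟹  sig = [2:1]
  {0,5}:  v_{0} + v_{5} = v_{2} + v_{4}  ⟹  sig = [2:1,1]
  {0,7}:  v_{0} + v_{7} = v_{1} + v_{2}  ⟹  sig = [2:1,1]
  {1,5}:  v_{1} + v_{5} = v_{2} + v_{3}  ⟹  sig = [2:1,1]
  {4,7}:  v_{4} + v_{7} = v_{2} + v_{3}  ⟹  sig = [2:1,1]
  {5,8}:  v_{5} + v_{8} = v_{3} + v_{4}  ⟹  sig = [2:1,1]
  {5,6}:  v_{5} + v_{6} = v_{2} + 2·v_{3}  ⟹  sig = [2:1,2]
  {5,7}:  v_{5} + v_{7} = 2·v_{2} + 2·v_{3}  ⟹  sig = [2:2,2]
  {2,3,4}:  v_{2} + v_{3} + v_{4} = v_{5}  ⟹  sig = [3:1]

Hence PRS(X_Σ) =
    [2:]
    [2:]
    [2:]
    [2:1]
    [2:1]
    [2:1]
    [2:1]
    [2:1]
    [2:1,1]
    [2:1,1]
    [2:1,1]
    [2:1,1]
    [2:1,1]
    [2:1,2]
    [2:2,2]
    [3:1]


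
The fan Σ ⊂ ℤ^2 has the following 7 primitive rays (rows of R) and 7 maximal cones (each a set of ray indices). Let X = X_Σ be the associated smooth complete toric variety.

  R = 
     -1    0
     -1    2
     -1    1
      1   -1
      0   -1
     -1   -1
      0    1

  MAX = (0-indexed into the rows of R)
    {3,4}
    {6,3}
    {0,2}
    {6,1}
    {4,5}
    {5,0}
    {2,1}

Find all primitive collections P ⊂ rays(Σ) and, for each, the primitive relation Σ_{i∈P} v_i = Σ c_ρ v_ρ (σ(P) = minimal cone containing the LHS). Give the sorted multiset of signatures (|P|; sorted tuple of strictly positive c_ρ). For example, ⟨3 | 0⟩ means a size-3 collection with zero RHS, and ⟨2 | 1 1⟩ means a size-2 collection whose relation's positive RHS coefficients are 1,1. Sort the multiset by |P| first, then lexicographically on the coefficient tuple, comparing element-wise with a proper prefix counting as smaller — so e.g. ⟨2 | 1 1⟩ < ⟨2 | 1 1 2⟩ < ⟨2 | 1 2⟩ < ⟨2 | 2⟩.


Σ has 14 primitive collections:

  P = {2,3}:  v_{2} + v_{3} = 0 — sig = ⟨2 | 0⟩
  P = {4,6}:  v_{4} + v_{6} = 0 — sig = ⟨2 | 0⟩
  P = {0,3}:  v_{0} + v_{3} = v_{4} — sig = ⟨2 | 1⟩
  P = {0,4}:  v_{0} + v_{4} = v_{5} — sig = ⟨2 | 1⟩
  P = {0,6}:  v_{0} + v_{6} = v_{2} — sig = ⟨2 | 1⟩
  P = {1,3}:  v_{1} + v_{3} = v_{6} — sig = ⟨2 | 1⟩
  P = {1,4}:  v_{1} + v_{4} = v_{2} — sig = ⟨2 | 1⟩
  P = {2,4}:  v_{2} + v_{4} = v_{0} — sig = ⟨2 | 1⟩
  P = {2,6}:  v_{2} + v_{6} = v_{1} — sig = ⟨2 | 1⟩
  P = {5,6}:  v_{5} + v_{6} = v_{0} — sig = ⟨2 | 1⟩
  P = {1,5}:  v_{1} + v_{5} = v_{0} + v_{2} — sig = ⟨2 | 1 1⟩
  P = {0,1}:  v_{0} + v_{1} = 2·v_{2} — sig = ⟨2 | 2⟩
  P = {2,5}:  v_{2} + v_{5} = 2·v_{0} — sig = ⟨2 | 2⟩
  P = {3,5}:  v_{3} + v_{5} = 2·v_{4} — sig = ⟨2 | 2⟩

so the primitive-relation signature multiset is
{ ⟨2 | 0⟩ ×2,  ⟨2 | 1⟩ ×8,  ⟨2 | 1 1⟩,  ⟨2 | 2⟩ ×3 }


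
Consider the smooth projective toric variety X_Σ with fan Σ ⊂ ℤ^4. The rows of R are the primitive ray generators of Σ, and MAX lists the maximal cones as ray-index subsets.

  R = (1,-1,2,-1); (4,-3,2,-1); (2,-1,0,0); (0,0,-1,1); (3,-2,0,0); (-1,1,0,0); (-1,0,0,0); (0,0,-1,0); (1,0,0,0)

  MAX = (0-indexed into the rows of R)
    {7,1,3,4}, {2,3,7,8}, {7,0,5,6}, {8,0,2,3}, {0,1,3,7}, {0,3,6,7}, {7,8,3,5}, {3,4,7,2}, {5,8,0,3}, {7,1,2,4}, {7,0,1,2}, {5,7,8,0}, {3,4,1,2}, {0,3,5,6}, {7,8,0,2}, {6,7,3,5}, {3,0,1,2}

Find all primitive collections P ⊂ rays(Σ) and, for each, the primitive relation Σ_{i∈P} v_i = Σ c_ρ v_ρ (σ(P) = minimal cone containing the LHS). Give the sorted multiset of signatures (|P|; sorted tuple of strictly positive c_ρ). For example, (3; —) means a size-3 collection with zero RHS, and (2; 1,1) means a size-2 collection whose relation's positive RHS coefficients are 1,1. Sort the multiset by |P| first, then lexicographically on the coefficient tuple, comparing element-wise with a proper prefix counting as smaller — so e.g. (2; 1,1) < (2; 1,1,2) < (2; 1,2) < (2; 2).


The 14 primitive collections of Σ (r=9, n=4):

  • {6,8}:  v_{6} + v_{8} = 0  →  sig = (2; —)
  • {0,4}:  v_{0} + v_{4} = v_{1}  →  sig = (2; 1)
  • {2,5}:  v_{2} + v_{5} = v_{8}  →  sig = (2; 1)
  • {4,5}:  v_{4} + v_{5} = v_{2}  →  sig = (2; 1)
  • {1,5}:  v_{1} + v_{5} = v_{0} + v_{2}  →  sig = (2; 1,1)
  • {2,6}:  v_{2} + v_{6} = v_{0} + v_{3} + v_{7}  →  sig = (2; 1,1,1)
  • {1,8}:  v_{1} + v_{8} = v_{0} + 2·v_{2}  →  sig = (2; 1,2)
  • {4,8}:  v_{4} + v_{8} = 2·v_{2}  →  sig = (2; 2)
  • {4,6}:  v_{4} + v_{6} = 2·v_{0} + 2·v_{3} + 2·v_{7}  →  sig = (2; 2,2,2)
  • {1,6}:  v_{1} + v_{6} = 3·v_{0} + 2·v_{3} + 2·v_{7}  →  sig = (2; 2,2,3)
  • {0,3,5,7}:  v_{0} + v_{3} + v_{5} + v_{7} = 0  →  sig = (4; —)
  • {0,2,3,7}:  v_{0} + v_{2} + v_{3} + v_{7} = v_{4}  →  sig = (4; 1)
  • {0,3,7,8}:  v_{0} + v_{3} + v_{7} + v_{8} = v_{2}  →  sig = (4; 1)
  • {1,2,3,7}:  v_{1} + v_{2} + v_{3} + v_{7} = 2·v_{4}  →  sig = (4; 2)

Sorted signature multiset PRS(X):
{ (2; —),  (2; 1) ×3,  (2; 1,1),  (2; 1,1,1),  (2; 1,2),  (2; 2),  (2; 2,2,2),  (2; 2,2,3),  (4; —),  (4; 1) ×2,  (4; 2) }


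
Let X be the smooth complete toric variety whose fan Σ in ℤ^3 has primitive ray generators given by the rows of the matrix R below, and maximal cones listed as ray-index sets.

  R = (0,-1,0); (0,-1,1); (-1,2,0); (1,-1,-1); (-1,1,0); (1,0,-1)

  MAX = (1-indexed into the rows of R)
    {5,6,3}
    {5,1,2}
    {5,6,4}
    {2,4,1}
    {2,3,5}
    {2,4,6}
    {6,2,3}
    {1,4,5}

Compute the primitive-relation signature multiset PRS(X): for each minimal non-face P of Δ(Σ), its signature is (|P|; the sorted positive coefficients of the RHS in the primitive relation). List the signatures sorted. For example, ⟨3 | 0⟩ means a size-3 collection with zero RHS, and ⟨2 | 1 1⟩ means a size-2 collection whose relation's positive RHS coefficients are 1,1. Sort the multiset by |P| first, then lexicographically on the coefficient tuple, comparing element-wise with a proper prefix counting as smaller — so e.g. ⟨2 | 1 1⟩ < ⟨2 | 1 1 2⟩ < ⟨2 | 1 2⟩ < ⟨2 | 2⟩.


|primitive collections| = 5. Relations:

  • {1,3}:  v_{1} + v_{3} = v_{5}  ⟹  sig = ⟨2 | 1⟩
  • {1,6}:  v_{1} + v_{6} = v_{4}  ⟹  sig = ⟨2 | 1⟩
  • {3,4}:  v_{3} + v_{4} = v_{5} + v_{6}  ⟹  sig = ⟨2 | 1 1⟩
  • {2,5,6}:  v_{2} + v_{5} + v_{6} = 0  ⟹  sig = ⟨3 | 0⟩
  • {2,4,5}:  v_{2} + v_{4} + v_{5} = v_{1}  ⟹  sig = ⟨3 | 1⟩

Hence PRS(X_Σ) =
[⟨2 | 1⟩, ⟨2 | 1⟩, ⟨2 | 1 1⟩, ⟨3 | 0⟩, ⟨3 | 1⟩]


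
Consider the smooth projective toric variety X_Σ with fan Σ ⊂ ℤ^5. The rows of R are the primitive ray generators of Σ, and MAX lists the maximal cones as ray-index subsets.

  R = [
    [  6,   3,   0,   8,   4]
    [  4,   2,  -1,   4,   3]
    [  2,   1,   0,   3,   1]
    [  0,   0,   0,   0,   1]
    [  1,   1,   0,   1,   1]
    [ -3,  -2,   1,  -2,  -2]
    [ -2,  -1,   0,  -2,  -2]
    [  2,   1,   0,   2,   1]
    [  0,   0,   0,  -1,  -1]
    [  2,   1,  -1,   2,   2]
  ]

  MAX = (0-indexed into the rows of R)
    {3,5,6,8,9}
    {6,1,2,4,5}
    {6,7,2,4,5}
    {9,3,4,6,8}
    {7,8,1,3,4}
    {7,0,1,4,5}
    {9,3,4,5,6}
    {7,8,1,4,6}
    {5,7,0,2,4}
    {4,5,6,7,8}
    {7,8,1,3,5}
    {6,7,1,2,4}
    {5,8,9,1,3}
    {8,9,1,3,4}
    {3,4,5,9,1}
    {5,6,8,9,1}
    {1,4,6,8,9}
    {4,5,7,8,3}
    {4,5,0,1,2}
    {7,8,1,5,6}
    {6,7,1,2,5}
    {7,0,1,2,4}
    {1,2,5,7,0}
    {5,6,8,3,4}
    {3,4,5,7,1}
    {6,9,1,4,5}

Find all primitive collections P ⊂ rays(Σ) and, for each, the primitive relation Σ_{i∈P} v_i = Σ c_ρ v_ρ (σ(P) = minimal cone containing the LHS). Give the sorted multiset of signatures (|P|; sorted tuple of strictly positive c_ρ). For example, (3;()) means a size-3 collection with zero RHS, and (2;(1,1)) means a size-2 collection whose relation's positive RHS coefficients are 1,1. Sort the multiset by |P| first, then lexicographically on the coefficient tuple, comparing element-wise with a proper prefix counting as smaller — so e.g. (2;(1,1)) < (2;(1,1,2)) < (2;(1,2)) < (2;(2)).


Primitive collections (14):

  {7,9}:  v_{7} + v_{9} = v_{1} — sig = (2;(1))
  {2,3}:  v_{2} + v_{3} = v_{1} + v_{4} + v_{5} — sig = (2;(1,1,1))
  {0,9}:  v_{0} + v_{9} = 2·v_{1} + v_{2} + v_{4} + v_{5} — sig = (2;(1,1,1,2))
  {2,9}:  v_{2} + v_{9} = 2·v_{1} + v_{4} + v_{5} + v_{6} — sig = (2;(1,1,1,2))
  {0,8}:  v_{0} + v_{8} = v_{2} + 2·v_{7} — sig = (2;(1,2))
  {2,8}:  v_{2} + v_{8} = v_{6} + 2·v_{7} — sig = (2;(1,2))
  {0,3}:  v_{0} + v_{3} = 2·v_{1} + 2·v_{4} + 2·v_{5} + v_{7} — sig = (2;(1,2,2,2))
  {0,6}:  v_{0} + v_{6} = 2·v_{2} — sig = (2;(2))
  {3,6,7}:  v_{3} + v_{6} + v_{7} = 0 — sig = (3;())
  {1,3,6}:  v_{1} + v_{3} + v_{6} = v_{9} — sig = (3;(1))
  {4,5,8,9}:  v_{4} + v_{5} + v_{8} + v_{9} = 0 — sig = (4;())
  {1,4,5,8}:  v_{1} + v_{4} + v_{5} + v_{8} = v_{7} — sig = (4;(1))
  {1,2,4,5,7}:  v_{1} + v_{2} + v_{4} + v_{5} + v_{7} = v_{0} — sig = (5;(1))
  {1,4,5,6,7}:  v_{1} + v_{4} + v_{5} + v_{6} + v_{7} = v_{2} — sig = (5;(1))

so the primitive-relation signature multiset is
{ (2;(1)),  (2;(1,1,1)),  (2;(1,1,1,2)) ×2,  (2;(1,2)) ×2,  (2;(1,2,2,2)),  (2;(2)),  (3;()),  (3;(1)),  (4;()),  (4;(1)),  (5;(1)) ×2 }


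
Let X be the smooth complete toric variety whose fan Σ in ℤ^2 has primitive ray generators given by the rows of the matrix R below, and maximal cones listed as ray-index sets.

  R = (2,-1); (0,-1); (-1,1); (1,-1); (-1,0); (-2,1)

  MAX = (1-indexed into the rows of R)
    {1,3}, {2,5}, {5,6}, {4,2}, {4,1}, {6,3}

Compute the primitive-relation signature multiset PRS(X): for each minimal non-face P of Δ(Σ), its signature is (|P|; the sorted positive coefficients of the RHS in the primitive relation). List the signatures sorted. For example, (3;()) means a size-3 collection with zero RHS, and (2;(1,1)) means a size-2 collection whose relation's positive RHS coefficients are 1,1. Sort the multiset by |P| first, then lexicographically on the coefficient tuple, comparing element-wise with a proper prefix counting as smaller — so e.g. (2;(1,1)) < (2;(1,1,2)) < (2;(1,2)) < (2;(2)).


Minimal non-faces — 9 found among 6 rays, 6 max cones:

  P={1,6}:  v_{1} + v_{6} = 0  so sig = (2;())
  P={3,4}:  v_{3} + v_{4} = 0  so sig = (2;())
  P={1,5}:  v_{1} + v_{5} = v_{4}  so sig = (2;(1))
  P={2,3}:  v_{2} + v_{3} = v_{5}  so sig = (2;(1))
  P={3,5}:  v_{3} + v_{5} = v_{6}  so sig = (2;(1))
  P={4,5}:  v_{4} + v_{5} = v_{2}  so sig = (2;(1))
  P={4,6}:  v_{4} + v_{6} = v_{5}  so sig = (2;(1))
  P={1,2}:  v_{1} + v_{2} = 2·v_{4}  so sig = (2;(2))
  P={2,6}:  v_{2} + v_{6} = 2·v_{5}  so sig = (2;(2))

Hence PRS(X_Σ) =
[(2;()), (2;()), (2;(1)), (2;(1)), (2;(1)), (2;(1)), (2;(1)), (2;(2)), (2;(2))]


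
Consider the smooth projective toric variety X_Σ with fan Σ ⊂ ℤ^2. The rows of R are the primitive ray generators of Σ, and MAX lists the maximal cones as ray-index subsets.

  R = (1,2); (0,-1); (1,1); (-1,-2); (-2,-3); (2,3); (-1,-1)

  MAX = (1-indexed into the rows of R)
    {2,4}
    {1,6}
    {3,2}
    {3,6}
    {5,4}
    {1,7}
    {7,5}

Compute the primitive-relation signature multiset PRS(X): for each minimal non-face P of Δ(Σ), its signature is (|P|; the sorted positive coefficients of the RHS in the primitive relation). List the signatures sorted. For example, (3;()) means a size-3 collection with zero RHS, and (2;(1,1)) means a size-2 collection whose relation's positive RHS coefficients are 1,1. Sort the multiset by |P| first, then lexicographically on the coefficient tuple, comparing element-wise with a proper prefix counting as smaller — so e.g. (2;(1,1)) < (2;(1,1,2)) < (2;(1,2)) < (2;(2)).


Σ has 14 primitive collections:

  P = {1,4}:  v_{1} + v_{4} = 0  so sig = (2;())
  P = {3,7}:  v_{3} + v_{7} = 0  so sig = (2;())
  P = {5,6}:  v_{5} + v_{6} = 0  so sig = (2;())
  P = {1,2}:  v_{1} + v_{2} = v_{3}  so sig = (2;(1))
  P = {1,3}:  v_{1} + v_{3} = v_{6}  so sig = (2;(1))
  P = {1,5}:  v_{1} + v_{5} = v_{7}  so sig = (2;(1))
  P = {2,7}:  v_{2} + v_{7} = v_{4}  so sig = (2;(1))
  P = {3,4}:  v_{3} + v_{4} = v_{2}  so sig = (2;(1))
  P = {3,5}:  v_{3} + v_{5} = v_{4}  so sig = (2;(1))
  P = {4,6}:  v_{4} + v_{6} = v_{3}  so sig = (2;(1))
  P = {4,7}:  v_{4} + v_{7} = v_{5}  so sig = (2;(1))
  P = {6,7}:  v_{6} + v_{7} = v_{1}  so sig = (2;(1))
  P = {2,5}:  v_{2} + v_{5} = 2·v_{4}  so sig = (2;(2))
  P = {2,6}:  v_{2} + v_{6} = 2·v_{3}  so sig = (2;(2))

Signatures (|P|; sorted positive RHS coefficients), sorted:
[(2;()), (2;()), (2;()), (2;(1)), (2;(1)), (2;(1)), (2;(1)), (2;(1)), (2;(1)), (2;(1)), (2;(1)), (2;(1)), (2;(2)), (2;(2))]


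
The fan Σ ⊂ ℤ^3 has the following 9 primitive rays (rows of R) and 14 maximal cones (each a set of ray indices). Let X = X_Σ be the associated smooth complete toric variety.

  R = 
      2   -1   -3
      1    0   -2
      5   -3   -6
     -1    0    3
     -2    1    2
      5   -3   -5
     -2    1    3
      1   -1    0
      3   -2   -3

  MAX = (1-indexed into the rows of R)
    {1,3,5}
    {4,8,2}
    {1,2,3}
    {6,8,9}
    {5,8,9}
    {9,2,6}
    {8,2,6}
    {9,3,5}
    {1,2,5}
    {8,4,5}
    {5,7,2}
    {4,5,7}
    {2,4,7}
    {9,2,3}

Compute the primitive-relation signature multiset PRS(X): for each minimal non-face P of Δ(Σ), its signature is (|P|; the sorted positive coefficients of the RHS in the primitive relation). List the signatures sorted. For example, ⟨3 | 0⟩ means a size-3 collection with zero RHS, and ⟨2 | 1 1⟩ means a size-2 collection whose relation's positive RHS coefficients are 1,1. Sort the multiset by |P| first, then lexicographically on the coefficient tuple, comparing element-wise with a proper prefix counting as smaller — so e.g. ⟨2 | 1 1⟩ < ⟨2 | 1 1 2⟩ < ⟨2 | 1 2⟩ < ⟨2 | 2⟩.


Primitive collections (20):

  • {1,7}:  v_{1} + v_{7} = 0  →  sig = ⟨2 | 0⟩
  • {1,4}:  v_{1} + v_{4} = v_{8}  →  sig = ⟨2 | 1⟩
  • {1,8}:  v_{1} + v_{8} = v_{9}  →  sig = ⟨2 | 1⟩
  • {1,9}:  v_{1} + v_{9} = v_{3}  →  sig = ⟨2 | 1⟩
  • {3,7}:  v_{3} + v_{7} = v_{9}  →  sig = ⟨2 | 1⟩
  • {5,6}:  v_{5} + v_{6} = v_{9}  →  sig = ⟨2 | 1⟩
  • {7,8}:  v_{7} + v_{8} = v_{4}  →  sig = ⟨2 | 1⟩
  • {7,9}:  v_{7} + v_{9} = v_{8}  →  sig = ⟨2 | 1⟩
  • {3,4}:  v_{3} + v_{4} = v_{8} + v_{9}  →  sig = ⟨2 | 1 1⟩
  • {1,6}:  v_{1} + v_{6} = v_{2} + 2·v_{9}  →  sig = ⟨2 | 1 2⟩
  • {6,7}:  v_{6} + v_{7} = v_{2} + 2·v_{8}  →  sig = ⟨2 | 1 2⟩
  • {3,6}:  v_{3} + v_{6} = v_{2} + 3·v_{9}  →  sig = ⟨2 | 1 3⟩
  • {4,6}:  v_{4} + v_{6} = v_{2} + 3·v_{8}  →  sig = ⟨2 | 1 3⟩
  • {3,8}:  v_{3} + v_{8} = 2·v_{9}  →  sig = ⟨2 | 2⟩
  • {4,9}:  v_{4} + v_{9} = 2·v_{8}  →  sig = ⟨2 | 2⟩
  • {2,5,8}:  v_{2} + v_{5} + v_{8} = 0  →  sig = ⟨3 | 0⟩
  • {2,4,5}:  v_{2} + v_{4} + v_{5} = v_{7}  →  sig = ⟨3 | 1⟩
  • {2,5,9}:  v_{2} + v_{5} + v_{9} = v_{1}  →  sig = ⟨3 | 1⟩
  • {2,8,9}:  v_{2} + v_{8} + v_{9} = v_{6}  →  sig = ⟨3 | 1⟩
  • {2,3,5}:  v_{2} + v_{3} + v_{5} = 2·v_{1}  →  sig = ⟨3 | 2⟩

Sorted signature multiset PRS(X):
    ⟨2 | 0⟩
    ⟨2 | 1⟩
    ⟨2 | 1⟩
    ⟨2 | 1⟩
    ⟨2 | 1⟩
    ⟨2 | 1⟩
    ⟨2 | 1⟩
    ⟨2 | 1⟩
    ⟨2 | 1 1⟩
    ⟨2 | 1 2⟩
    ⟨2 | 1 2⟩
    ⟨2 | 1 3⟩
    ⟨2 | 1 3⟩
    ⟨2 | 2⟩
    ⟨2 | 2⟩
    ⟨3 | 0⟩
    ⟨3 | 1⟩
    ⟨3 | 1⟩
    ⟨3 | 1⟩
    ⟨3 | 2⟩


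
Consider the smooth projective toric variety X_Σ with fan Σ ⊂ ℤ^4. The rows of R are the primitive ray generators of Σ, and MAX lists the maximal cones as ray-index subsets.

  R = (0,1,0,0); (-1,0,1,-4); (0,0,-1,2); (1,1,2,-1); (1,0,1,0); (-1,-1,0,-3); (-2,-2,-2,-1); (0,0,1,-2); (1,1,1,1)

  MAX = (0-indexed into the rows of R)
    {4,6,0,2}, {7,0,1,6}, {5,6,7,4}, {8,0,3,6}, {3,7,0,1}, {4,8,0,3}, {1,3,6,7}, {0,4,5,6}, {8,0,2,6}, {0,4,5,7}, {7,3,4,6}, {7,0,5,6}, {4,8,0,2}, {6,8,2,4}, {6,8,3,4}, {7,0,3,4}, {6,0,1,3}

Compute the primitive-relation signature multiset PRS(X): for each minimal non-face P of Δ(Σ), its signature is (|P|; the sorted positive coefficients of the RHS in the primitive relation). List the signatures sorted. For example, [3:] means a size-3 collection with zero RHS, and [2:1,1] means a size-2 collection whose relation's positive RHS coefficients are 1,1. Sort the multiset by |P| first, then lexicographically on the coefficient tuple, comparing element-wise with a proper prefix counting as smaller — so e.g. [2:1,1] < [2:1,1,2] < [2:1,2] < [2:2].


Primitive collections (14):

  P={2,7}:  v_{2} + v_{7} = 0 ; sig = [2:]
  P={2,3}:  v_{2} + v_{3} = v_{8} ; sig = [2:1]
  P={5,8}:  v_{5} + v_{8} = v_{7} ; sig = [2:1]
  P={7,8}:  v_{7} + v_{8} = v_{3} ; sig = [2:1]
  P={1,2}:  v_{1} + v_{2} = v_{0} + v_{3} + v_{6} ; sig = [2:1,1,1]
  P={2,5}:  v_{2} + v_{5} = v_{0} + v_{4} + v_{6} ; sig = [2:1,1,1]
  P={1,8}:  v_{1} + v_{8} = v_{0} + 2·v_{3} + v_{6} ; sig = [2:1,1,2]
  P={1,5}:  v_{1} + v_{5} = v_{0} + v_{6} + 3·v_{7} ; sig = [2:1,1,3]
  P={1,4}:  v_{1} + v_{4} = 2·v_{7} ; sig = [2:2]
  P={3,5}:  v_{3} + v_{5} = 2·v_{7} ; sig = [2:2]
  P={0,4,6,8}:  v_{0} + v_{4} + v_{6} + v_{8} = 0 ; sig = [4:]
  P={0,3,4,6}:  v_{0} + v_{3} + v_{4} + v_{6} = v_{7} ; sig = [4:1]
  P={0,3,6,7}:  v_{0} + v_{3} + v_{6} + v_{7} = v_{1} ; sig = [4:1]
  P={0,4,6,7}:  v_{0} + v_{4} + v_{6} + v_{7} = v_{5} ; sig = [4:1]

Signatures (|P|; sorted positive RHS coefficients), sorted:
    [2:]
    [2:1]
    [2:1]
    [2:1]
    [2:1,1,1]
    [2:1,1,1]
    [2:1,1,2]
    [2:1,1,3]
    [2:2]
    [2:2]
    [4:]
    [4:1]
    [4:1]
    [4:1]


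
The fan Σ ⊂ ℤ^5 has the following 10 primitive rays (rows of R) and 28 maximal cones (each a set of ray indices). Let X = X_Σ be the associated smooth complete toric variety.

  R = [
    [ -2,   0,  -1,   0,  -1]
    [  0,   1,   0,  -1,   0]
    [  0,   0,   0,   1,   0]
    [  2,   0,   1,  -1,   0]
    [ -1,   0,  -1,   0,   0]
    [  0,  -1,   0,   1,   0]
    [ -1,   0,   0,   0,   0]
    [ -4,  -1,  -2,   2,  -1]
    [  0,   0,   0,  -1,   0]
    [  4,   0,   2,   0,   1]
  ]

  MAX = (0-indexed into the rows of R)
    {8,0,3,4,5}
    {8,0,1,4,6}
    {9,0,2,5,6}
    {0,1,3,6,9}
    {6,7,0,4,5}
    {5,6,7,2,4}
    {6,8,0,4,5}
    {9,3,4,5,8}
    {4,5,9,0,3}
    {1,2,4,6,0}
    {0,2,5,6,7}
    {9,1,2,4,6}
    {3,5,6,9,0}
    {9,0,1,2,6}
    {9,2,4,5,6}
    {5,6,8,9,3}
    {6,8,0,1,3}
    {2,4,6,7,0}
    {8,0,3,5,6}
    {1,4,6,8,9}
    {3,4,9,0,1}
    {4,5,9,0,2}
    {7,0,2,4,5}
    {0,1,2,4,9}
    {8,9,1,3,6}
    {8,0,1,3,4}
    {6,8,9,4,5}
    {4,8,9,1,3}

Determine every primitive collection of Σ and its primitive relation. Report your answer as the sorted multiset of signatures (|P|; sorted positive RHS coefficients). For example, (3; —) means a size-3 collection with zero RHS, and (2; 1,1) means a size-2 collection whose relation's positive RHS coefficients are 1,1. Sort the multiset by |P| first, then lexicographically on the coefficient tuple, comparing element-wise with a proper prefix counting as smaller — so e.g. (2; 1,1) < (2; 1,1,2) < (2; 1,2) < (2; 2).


The 11 primitive collections of Σ (r=10, n=5):

  P = {1,5}:  v_{1} + v_{5} = 0 — sig = (2; —)
  P = {2,8}:  v_{2} + v_{8} = 0 — sig = (2; —)
  P = {2,3}:  v_{2} + v_{3} = v_{0} + v_{9} — sig = (2; 1,1)
  P = {3,7}:  v_{3} + v_{7} = v_{0} + v_{5} — sig = (2; 1,1)
  P = {7,9}:  v_{7} + v_{9} = v_{2} + v_{5} — sig = (2; 1,1)
  P = {1,7}:  v_{1} + v_{7} = v_{0} + v_{2} + v_{4} + v_{6} — sig = (2; 1,1,1,1)
  P = {7,8}:  v_{7} + v_{8} = v_{0} + v_{4} + v_{5} + v_{6} — sig = (2; 1,1,1,1)
  P = {0,8,9}:  v_{0} + v_{8} + v_{9} = v_{3} — sig = (3; 1)
  P = {3,4,6}:  v_{3} + v_{4} + v_{6} = v_{8} — sig = (3; 1)
  P = {0,4,6,9}:  v_{0} + v_{4} + v_{6} + v_{9} = 0 — sig = (4; —)
  P = {0,2,4,5,6}:  v_{0} + v_{2} + v_{4} + v_{5} + v_{6} = v_{7} — sig = (5; 1)

Signatures (|P|; sorted positive RHS coefficients), sorted:
    |P|=2: 7 collections, coeffs (), (), (1,1), (1,1), (1,1), (1,1,1,1), (1,1,1,1)
    |P|=3: 2 collections, coeffs (1), (1)
    |P|=4: 1 collection, coeffs ()
    |P|=5: 1 collection, coeffs (1)


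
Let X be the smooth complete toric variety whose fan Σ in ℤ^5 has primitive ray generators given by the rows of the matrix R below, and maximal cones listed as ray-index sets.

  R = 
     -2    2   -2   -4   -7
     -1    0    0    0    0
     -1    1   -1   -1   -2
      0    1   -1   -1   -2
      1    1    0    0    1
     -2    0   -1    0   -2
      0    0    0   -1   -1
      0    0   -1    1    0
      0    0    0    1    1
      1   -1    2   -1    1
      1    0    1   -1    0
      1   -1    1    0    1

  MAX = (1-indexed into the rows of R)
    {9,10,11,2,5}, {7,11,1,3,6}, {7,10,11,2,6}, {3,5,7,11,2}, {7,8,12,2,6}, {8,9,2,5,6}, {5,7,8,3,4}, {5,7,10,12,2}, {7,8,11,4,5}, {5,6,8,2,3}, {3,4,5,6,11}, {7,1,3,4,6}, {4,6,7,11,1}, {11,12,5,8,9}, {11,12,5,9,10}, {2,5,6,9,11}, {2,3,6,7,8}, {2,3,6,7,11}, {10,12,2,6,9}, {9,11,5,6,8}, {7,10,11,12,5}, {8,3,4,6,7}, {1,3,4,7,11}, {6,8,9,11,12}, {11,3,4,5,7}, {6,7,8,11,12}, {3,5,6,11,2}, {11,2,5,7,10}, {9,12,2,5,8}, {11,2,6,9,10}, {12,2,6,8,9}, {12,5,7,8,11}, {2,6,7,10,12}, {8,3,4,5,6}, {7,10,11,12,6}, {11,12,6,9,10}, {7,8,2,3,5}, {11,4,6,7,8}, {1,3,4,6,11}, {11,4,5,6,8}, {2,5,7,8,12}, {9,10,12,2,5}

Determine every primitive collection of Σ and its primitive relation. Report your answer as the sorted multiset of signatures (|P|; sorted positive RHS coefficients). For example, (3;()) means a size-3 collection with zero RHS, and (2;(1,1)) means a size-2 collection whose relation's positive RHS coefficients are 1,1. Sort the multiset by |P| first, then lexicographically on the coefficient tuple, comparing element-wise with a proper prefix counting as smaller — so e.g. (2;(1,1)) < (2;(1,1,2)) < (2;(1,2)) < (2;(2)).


The 22 primitive collections of Σ (r=12, n=5):

  • {7,9}:  v_{7} + v_{9} = 0 — sig = (2;())
  • {2,4}:  v_{2} + v_{4} = v_{3} — sig = (2;(1))
  • {3,12}:  v_{3} + v_{12} = v_{7} — sig = (2;(1))
  • {8,10}:  v_{8} + v_{10} = v_{12} — sig = (2;(1))
  • {3,9}:  v_{3} + v_{9} = v_{5} + v_{6} — sig = (2;(1,1))
  • {4,10}:  v_{4} + v_{10} = v_{7} + v_{11} — sig = (2;(1,1))
  • {3,10}:  v_{3} + v_{10} = v_{2} + v_{7} + v_{11} — sig = (2;(1,1,1))
  • {4,12}:  v_{4} + v_{12} = v_{7} + v_{8} + v_{11} — sig = (2;(1,1,1))
  • {1,9}:  v_{1} + v_{9} = v_{3} + v_{4} + v_{6} + v_{11} — sig = (2;(1,1,1,1))
  • {4,9}:  v_{4} + v_{9} = v_{5} + v_{6} + v_{8} + v_{11} — sig = (2;(1,1,1,1))
  • {1,2}:  v_{1} + v_{2} = 2·v_{3} + v_{6} + v_{7} + v_{11} — sig = (2;(1,1,1,2))
  • {1,12}:  v_{1} + v_{12} = v_{4} + v_{6} + 2·v_{7} + v_{11} — sig = (2;(1,1,1,2))
  • {1,5}:  v_{1} + v_{5} = 2·v_{3} + v_{4} + v_{11} — sig = (2;(1,1,2))
  • {1,8}:  v_{1} + v_{8} = 2·v_{4} + v_{6} + v_{7} — sig = (2;(1,1,2))
  • {1,10}:  v_{1} + v_{10} = v_{3} + v_{6} + 2·v_{7} + 2·v_{11} — sig = (2;(1,1,2,2))
  • {2,8,11}:  v_{2} + v_{8} + v_{11} = 0 — sig = (3;())
  • {5,6,12}:  v_{5} + v_{6} + v_{12} = 0 — sig = (3;())
  • {2,11,12}:  v_{2} + v_{11} + v_{12} = v_{10} — sig = (3;(1))
  • {3,8,11}:  v_{3} + v_{8} + v_{11} = v_{4} — sig = (3;(1))
  • {5,6,7}:  v_{5} + v_{6} + v_{7} = v_{3} — sig = (3;(1))
  • {5,6,10}:  v_{5} + v_{6} + v_{10} = v_{2} + v_{11} — sig = (3;(1,1))
  • {3,4,6,7,11}:  v_{3} + v_{4} + v_{6} + v_{7} + v_{11} = v_{1} — sig = (5;(1))

Hence PRS(X_Σ) =
{ (2;()),  (2;(1)) ×3,  (2;(1,1)) ×2,  (2;(1,1,1)) ×2,  (2;(1,1,1,1)) ×2,  (2;(1,1,1,2)) ×2,  (2;(1,1,2)) ×2,  (2;(1,1,2,2)),  (3;()) ×2,  (3;(1)) ×3,  (3;(1,1)),  (5;(1)) }
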